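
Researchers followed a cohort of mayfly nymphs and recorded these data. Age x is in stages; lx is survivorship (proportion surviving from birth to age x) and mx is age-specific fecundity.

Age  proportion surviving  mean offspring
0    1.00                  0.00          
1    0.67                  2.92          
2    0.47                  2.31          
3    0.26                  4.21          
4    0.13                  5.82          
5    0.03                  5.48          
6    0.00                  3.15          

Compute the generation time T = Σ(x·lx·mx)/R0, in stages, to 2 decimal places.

2.23

lx·mx: 0, 1.9564, 1.0857, 1.0946, 0.7566, 0.1644, 0 → R0 = 5.0577
x·lx·mx: 0, 1.9564, 2.1714, 3.2838, 3.0264, 0.822, 0 → Σ = 11.26
T = 11.26 / 5.0577 = 2.226308… → 2.23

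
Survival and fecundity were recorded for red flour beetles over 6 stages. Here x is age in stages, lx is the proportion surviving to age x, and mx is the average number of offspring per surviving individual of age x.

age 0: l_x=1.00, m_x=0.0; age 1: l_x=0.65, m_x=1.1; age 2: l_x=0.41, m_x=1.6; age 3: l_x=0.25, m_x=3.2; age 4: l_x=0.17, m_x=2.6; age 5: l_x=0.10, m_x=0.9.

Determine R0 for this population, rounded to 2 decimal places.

lx·mx by age: 0, 0.715, 0.656, 0.8, 0.442, 0.09
R0 = Σ lx·mx = 2.703 → 2.70

2.70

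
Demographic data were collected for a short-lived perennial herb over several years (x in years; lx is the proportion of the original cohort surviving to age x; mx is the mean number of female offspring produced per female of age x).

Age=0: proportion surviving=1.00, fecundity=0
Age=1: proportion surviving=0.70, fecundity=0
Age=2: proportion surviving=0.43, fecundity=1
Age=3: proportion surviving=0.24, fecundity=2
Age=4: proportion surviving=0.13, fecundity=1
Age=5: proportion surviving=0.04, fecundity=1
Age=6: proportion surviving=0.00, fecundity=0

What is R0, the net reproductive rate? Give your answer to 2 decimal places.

lx·mx by age: 0, 0, 0.43, 0.48, 0.13, 0.04, 0
R0 = Σ lx·mx = 1.08 → 1.08

1.08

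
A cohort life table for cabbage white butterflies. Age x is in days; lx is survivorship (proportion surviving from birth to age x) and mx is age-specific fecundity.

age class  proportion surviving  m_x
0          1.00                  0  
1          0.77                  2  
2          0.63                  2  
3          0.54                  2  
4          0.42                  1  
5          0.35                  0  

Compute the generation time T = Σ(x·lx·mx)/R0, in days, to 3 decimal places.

2.088

lx·mx: 0, 1.54, 1.26, 1.08, 0.42, 0 → R0 = 4.3
x·lx·mx: 0, 1.54, 2.52, 3.24, 1.68, 0 → Σ = 8.98
T = 8.98 / 4.3 = 2.088372… → 2.088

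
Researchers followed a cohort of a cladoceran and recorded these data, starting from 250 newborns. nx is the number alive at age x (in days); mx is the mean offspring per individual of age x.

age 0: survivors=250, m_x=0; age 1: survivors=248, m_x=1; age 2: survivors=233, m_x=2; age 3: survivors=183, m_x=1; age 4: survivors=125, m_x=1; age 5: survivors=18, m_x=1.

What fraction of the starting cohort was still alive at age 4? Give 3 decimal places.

0.500

l_4 = n_4/n_0 = 125/250 = 0.5 → 0.500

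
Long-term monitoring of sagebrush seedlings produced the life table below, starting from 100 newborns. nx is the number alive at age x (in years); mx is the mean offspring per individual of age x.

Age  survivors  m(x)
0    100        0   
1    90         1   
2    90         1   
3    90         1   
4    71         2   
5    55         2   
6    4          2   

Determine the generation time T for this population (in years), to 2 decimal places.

lx = nx/n0 = nx/100: 1, 0.9, 0.9, 0.9, 0.71, 0.55, 0.04
lx·mx: 0, 0.9, 0.9, 0.9, 1.42, 1.1, 0.08 → R0 = 5.3
x·lx·mx: 0, 0.9, 1.8, 2.7, 5.68, 5.5, 0.48 → Σ = 17.06
T = 17.06 / 5.3 = 3.218868… → 3.22

3.22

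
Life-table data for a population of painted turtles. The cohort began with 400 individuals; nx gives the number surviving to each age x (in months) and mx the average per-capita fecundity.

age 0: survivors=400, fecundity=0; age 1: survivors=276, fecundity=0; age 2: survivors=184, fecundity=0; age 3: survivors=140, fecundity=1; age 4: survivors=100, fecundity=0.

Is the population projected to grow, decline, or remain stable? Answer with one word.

declining

lx = nx/n0 = nx/400: 1, 0.69, 0.46, 0.35, 0.25
R0 = Σ lx·mx = 0 + 0 + 0 + 0.35 + 0 = 0.35
R0 < 1, so the population is declining.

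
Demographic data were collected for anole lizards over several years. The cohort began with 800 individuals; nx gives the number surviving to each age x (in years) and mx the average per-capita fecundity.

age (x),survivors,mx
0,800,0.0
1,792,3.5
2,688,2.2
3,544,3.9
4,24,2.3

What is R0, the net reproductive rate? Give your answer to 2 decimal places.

8.08

lx = nx/n0 = nx/800: 1, 0.99, 0.86, 0.68, 0.03
lx·mx by age: 0, 3.465, 1.892, 2.652, 0.069
R0 = Σ lx·mx = 8.078 → 8.08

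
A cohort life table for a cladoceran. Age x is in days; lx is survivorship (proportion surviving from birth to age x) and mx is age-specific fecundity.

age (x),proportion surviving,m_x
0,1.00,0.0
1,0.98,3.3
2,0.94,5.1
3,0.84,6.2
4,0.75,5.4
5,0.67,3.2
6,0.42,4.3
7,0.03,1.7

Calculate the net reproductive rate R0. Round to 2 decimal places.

lx·mx by age: 0, 3.234, 4.794, 5.208, 4.05, 2.144, 1.806, 0.051
R0 = Σ lx·mx = 21.287 → 21.29

21.29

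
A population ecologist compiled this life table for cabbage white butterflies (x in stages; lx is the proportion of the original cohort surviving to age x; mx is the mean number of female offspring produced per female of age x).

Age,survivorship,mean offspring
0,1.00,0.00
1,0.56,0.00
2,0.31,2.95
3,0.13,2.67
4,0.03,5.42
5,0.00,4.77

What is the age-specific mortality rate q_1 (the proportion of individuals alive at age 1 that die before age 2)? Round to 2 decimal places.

0.45

q_1 = (l_1 − l_2) / l_1 = (0.56 − 0.31) / 0.56
     = 0.25 / 0.56 = 0.446429… → 0.45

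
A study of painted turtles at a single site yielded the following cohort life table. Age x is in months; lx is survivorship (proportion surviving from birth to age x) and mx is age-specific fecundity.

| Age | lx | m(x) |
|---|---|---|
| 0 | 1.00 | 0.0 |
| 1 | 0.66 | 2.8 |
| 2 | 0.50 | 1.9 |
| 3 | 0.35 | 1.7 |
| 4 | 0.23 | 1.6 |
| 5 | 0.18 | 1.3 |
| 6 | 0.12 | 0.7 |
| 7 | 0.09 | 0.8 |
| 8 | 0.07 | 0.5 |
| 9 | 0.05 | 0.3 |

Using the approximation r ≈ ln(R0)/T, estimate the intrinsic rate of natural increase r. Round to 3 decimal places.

R0 = Σ lx·mx = 0 + 1.848 + 0.95 + 0.595 + 0.368 + 0.234 + 0.084 + 0.072 + 0.035 + 0.015 = 4.201
Σ x·lx·mx = 9.598; T = 9.598/4.201 = 2.28469…
r ≈ ln(R0)/T = ln(4.201)/2.28469… = 0.62823… → 0.628

0.628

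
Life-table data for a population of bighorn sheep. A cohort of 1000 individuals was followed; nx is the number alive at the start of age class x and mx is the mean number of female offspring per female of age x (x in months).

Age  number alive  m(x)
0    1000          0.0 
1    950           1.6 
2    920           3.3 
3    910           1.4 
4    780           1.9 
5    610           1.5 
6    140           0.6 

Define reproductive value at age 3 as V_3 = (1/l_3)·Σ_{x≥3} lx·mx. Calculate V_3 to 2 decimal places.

4.13

lx = nx/n0 = nx/1000: 1, 0.95, 0.92, 0.91, 0.78, 0.61, 0.14
lx·mx for x ≥ 3: 1.274, 1.482, 0.915, 0.084 → sum = 3.755
V_3 = 3.755 / l_3 = 3.755 / 0.91 = 4.126374… → 4.13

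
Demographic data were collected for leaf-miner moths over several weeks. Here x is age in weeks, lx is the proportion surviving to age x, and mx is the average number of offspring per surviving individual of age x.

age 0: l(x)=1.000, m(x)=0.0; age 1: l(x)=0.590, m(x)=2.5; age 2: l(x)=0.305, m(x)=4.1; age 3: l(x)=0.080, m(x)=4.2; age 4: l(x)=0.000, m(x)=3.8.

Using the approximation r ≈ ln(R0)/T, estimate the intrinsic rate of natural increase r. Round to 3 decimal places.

0.687

R0 = Σ lx·mx = 0 + 1.475 + 1.2505 + 0.336 + 0 = 3.0615
Σ x·lx·mx = 4.984; T = 4.984/3.0615 = 1.62796…
r ≈ ln(R0)/T = ln(3.0615)/1.62796… = 0.6873… → 0.687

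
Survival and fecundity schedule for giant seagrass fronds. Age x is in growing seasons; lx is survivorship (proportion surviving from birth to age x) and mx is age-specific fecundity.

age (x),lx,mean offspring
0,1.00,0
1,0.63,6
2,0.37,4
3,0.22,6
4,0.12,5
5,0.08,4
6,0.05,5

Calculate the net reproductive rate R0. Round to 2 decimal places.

7.75

lx·mx by age: 0, 3.78, 1.48, 1.32, 0.6, 0.32, 0.25
R0 = Σ lx·mx = 7.75 → 7.75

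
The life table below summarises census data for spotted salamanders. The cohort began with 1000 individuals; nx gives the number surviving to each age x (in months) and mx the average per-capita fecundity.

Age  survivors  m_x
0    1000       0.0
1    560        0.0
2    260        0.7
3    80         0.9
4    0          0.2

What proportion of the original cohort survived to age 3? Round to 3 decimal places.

l_3 = n_3/n_0 = 80/1000 = 0.08 → 0.080

0.080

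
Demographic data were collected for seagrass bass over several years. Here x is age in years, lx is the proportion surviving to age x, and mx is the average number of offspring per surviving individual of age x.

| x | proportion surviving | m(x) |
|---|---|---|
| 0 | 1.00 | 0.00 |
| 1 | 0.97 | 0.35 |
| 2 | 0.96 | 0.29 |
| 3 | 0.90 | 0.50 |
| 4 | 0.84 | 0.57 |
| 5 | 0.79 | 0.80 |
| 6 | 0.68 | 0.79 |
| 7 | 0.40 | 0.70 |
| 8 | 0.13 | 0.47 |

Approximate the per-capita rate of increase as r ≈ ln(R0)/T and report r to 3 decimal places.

0.263

R0 = Σ lx·mx = 0 + 0.3395 + 0.2784 + 0.45 + 0.4788 + 0.632 + 0.5372 + 0.28 + 0.0611 = 3.057
Σ x·lx·mx = 12.9935; T = 12.9935/3.057 = 4.25041…
r ≈ ln(R0)/T = ln(3.057)/4.25041… = 0.2629… → 0.263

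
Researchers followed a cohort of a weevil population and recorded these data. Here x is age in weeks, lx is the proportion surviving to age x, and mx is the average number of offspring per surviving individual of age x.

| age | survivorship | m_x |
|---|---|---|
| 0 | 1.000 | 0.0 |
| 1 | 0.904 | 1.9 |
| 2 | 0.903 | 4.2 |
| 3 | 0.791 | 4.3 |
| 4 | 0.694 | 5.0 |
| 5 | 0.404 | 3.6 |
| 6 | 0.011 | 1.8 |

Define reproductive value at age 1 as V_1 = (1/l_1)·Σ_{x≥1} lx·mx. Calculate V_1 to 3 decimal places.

15.327

lx·mx for x ≥ 1: 1.7176, 3.7926, 3.4013, 3.47, 1.4544, 0.0198 → sum = 13.8557
V_1 = 13.8557 / l_1 = 13.8557 / 0.904 = 15.327102… → 15.327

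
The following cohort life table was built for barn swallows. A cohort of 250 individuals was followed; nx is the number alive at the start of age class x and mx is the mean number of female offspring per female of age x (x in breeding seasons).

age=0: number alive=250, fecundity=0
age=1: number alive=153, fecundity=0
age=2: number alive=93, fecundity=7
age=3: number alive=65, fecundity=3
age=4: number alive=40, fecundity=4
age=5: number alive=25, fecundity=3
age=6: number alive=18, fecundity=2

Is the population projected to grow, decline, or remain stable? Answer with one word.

lx = nx/n0 = nx/250: 1, 0.612, 0.372, 0.26, 0.16, 0.1, 0.072
R0 = Σ lx·mx = 0 + 0 + 2.604 + 0.78 + 0.64 + 0.3 + 0.144 = 4.468
R0 > 1, so the population is growing.

growing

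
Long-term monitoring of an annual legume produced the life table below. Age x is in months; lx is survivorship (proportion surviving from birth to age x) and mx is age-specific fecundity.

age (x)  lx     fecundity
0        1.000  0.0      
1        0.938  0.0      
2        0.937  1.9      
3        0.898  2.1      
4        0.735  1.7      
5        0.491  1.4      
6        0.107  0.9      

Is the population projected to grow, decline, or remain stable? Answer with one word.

R0 = Σ lx·mx = 0 + 0 + 1.7803 + 1.8858 + 1.2495 + 0.6874 + 0.0963 = 5.6993
R0 > 1, so the population is growing.

growing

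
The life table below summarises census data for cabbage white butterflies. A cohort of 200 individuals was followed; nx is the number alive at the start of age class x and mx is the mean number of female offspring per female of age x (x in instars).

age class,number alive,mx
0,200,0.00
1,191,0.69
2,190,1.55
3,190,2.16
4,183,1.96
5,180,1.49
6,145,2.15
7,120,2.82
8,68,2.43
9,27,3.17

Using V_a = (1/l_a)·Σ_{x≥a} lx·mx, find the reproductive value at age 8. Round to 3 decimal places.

lx = nx/n0 = nx/200: 1, 0.955, 0.95, 0.95, 0.915, 0.9, 0.725, 0.6, 0.34, 0.135
lx·mx for x ≥ 8: 0.8262, 0.42795 → sum = 1.25415
V_8 = 1.25415 / l_8 = 1.25415 / 0.34 = 3.688676… → 3.689

3.689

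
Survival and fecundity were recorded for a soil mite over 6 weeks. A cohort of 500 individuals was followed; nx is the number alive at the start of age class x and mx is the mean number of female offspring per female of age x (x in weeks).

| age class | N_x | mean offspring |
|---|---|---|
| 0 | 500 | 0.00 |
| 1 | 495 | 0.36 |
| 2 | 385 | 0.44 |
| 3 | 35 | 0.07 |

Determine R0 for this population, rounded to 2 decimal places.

0.70

lx = nx/n0 = nx/500: 1, 0.99, 0.77, 0.07
lx·mx by age: 0, 0.3564, 0.3388, 0.0049
R0 = Σ lx·mx = 0.7001 → 0.70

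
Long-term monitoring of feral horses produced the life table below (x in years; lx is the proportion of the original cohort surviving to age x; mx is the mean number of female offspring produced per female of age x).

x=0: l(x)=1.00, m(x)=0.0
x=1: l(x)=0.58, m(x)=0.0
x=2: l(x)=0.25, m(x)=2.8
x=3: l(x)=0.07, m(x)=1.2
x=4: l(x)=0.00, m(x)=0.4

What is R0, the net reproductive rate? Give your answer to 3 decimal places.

0.784

lx·mx by age: 0, 0, 0.7, 0.084, 0
R0 = Σ lx·mx = 0.784 → 0.784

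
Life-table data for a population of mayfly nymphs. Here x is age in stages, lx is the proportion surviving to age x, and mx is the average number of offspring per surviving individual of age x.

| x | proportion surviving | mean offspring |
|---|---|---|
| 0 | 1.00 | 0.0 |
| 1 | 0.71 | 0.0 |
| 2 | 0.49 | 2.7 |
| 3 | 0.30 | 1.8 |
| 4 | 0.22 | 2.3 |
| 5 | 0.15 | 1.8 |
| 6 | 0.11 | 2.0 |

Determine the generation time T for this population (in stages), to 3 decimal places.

3.134

lx·mx: 0, 0, 1.323, 0.54, 0.506, 0.27, 0.22 → R0 = 2.859
x·lx·mx: 0, 0, 2.646, 1.62, 2.024, 1.35, 1.32 → Σ = 8.96
T = 8.96 / 2.859 = 3.133963… → 3.134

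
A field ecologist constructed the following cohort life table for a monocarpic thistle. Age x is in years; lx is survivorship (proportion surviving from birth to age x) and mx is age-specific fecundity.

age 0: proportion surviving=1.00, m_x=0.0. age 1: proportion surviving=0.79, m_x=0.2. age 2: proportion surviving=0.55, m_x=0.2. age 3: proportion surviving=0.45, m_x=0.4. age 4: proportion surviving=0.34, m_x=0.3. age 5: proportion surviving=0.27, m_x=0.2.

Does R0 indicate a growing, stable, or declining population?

R0 = Σ lx·mx = 0 + 0.158 + 0.11 + 0.18 + 0.102 + 0.054 = 0.604
R0 < 1, so the population is declining.

declining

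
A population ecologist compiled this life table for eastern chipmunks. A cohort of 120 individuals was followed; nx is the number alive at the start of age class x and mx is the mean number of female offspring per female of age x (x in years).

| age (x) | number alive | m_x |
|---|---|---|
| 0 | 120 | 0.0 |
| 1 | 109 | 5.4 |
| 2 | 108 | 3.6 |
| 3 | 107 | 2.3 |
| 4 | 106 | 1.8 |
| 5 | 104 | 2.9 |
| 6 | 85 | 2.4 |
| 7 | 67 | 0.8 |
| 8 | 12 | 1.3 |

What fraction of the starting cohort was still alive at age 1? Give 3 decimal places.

l_1 = n_1/n_0 = 109/120 = 0.908333… → 0.908

0.908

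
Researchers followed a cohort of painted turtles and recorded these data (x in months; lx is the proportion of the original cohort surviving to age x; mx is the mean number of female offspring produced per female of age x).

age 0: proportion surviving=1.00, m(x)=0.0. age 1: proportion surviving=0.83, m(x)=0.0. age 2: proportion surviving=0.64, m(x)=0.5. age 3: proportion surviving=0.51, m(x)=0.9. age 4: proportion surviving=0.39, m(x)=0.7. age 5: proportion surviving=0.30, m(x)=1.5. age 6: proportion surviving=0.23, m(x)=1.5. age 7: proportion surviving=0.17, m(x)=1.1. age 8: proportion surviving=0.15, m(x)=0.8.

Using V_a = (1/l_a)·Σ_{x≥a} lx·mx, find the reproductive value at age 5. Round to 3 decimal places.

3.673

lx·mx for x ≥ 5: 0.45, 0.345, 0.187, 0.12 → sum = 1.102
V_5 = 1.102 / l_5 = 1.102 / 0.3 = 3.673333… → 3.673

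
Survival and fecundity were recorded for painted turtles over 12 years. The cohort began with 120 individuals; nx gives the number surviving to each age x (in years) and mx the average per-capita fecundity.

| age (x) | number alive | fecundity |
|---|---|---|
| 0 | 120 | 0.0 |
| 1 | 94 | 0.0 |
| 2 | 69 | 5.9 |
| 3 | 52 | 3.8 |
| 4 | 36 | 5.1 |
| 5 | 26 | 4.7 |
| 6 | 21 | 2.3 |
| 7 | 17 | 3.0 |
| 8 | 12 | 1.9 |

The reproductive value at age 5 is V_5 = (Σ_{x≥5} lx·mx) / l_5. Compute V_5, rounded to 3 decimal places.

9.396

lx = nx/n0 = nx/120: 1, 0.78333…, 0.575, 0.43333…, 0.3, 0.21667…, 0.175, 0.14167…, 0.1
lx·mx for x ≥ 5: 1.018333…, 0.4025, 0.425…, 0.19 → sum = 2.035833…
V_5 = 2.035833… / l_5 = 2.035833… / 0.216667… = 9.396154… → 9.396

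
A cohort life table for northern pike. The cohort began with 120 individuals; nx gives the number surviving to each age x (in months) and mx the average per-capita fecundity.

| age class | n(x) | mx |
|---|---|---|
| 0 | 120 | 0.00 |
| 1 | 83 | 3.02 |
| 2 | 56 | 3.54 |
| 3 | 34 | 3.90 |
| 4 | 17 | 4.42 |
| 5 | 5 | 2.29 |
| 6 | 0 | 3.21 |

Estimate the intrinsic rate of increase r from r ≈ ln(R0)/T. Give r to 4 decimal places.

lx = nx/n0 = nx/120: 1, 0.69167…, 0.46667…, 0.28333…, 0.14167…, 0.04167…, 0
R0 = Σ lx·mx = 0 + 2.08883… + 1.652… + 1.105… + 0.62617… + 0.09542… + 0 = 5.567417…
Σ x·lx·mx = 11.689583…; T = 11.689583…/5.567417… = 2.09964…
r ≈ ln(R0)/T = ln(5.567417…)/2.09964… = 0.817726… → 0.8177

0.8177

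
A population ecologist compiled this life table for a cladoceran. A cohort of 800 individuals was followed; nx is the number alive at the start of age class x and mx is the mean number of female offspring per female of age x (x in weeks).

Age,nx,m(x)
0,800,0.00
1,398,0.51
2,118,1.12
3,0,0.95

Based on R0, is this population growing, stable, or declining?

declining

lx = nx/n0 = nx/800: 1, 0.4975, 0.1475, 0
R0 = Σ lx·mx = 0 + 0.253725 + 0.1652 + 0 = 0.418925
R0 < 1, so the population is declining.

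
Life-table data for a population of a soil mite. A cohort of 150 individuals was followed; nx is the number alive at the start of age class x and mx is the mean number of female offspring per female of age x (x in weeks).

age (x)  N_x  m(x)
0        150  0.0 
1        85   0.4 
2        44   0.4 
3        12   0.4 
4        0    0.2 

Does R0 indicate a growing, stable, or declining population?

declining

lx = nx/n0 = nx/150: 1, 0.56667…, 0.29333…, 0.08, 0
R0 = Σ lx·mx = 0 + 0.226667… + 0.117333… + 0.032 + 0 = 0.376…
R0 < 1, so the population is declining.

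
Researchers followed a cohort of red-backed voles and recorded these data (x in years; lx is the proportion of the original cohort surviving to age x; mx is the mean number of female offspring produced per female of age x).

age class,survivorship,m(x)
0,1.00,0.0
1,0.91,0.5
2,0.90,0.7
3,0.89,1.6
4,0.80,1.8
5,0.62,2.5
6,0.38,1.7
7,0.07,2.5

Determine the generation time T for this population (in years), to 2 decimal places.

lx·mx: 0, 0.455, 0.63, 1.424, 1.44, 1.55, 0.646, 0.175 → R0 = 6.32
x·lx·mx: 0, 0.455, 1.26, 4.272, 5.76, 7.75, 3.876, 1.225 → Σ = 24.598
T = 24.598 / 6.32 = 3.892089… → 3.89

3.89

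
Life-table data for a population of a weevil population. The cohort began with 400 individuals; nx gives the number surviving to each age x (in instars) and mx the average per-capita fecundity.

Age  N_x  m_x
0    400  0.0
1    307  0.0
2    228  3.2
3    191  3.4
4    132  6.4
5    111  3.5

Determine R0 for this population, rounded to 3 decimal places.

6.531

lx = nx/n0 = nx/400: 1, 0.7675, 0.57, 0.4775, 0.33, 0.2775
lx·mx by age: 0, 0, 1.824, 1.6235, 2.112, 0.97125
R0 = Σ lx·mx = 6.53075 → 6.531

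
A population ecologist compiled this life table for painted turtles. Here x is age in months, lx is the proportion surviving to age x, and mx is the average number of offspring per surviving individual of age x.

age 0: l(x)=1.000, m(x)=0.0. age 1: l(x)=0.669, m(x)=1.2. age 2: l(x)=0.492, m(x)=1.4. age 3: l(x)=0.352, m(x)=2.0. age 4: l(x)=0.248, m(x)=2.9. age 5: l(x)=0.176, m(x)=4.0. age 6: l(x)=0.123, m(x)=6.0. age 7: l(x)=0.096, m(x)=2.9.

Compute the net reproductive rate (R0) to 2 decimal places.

lx·mx by age: 0, 0.8028, 0.6888, 0.704, 0.7192, 0.704, 0.738, 0.2784
R0 = Σ lx·mx = 4.6352 → 4.64

4.64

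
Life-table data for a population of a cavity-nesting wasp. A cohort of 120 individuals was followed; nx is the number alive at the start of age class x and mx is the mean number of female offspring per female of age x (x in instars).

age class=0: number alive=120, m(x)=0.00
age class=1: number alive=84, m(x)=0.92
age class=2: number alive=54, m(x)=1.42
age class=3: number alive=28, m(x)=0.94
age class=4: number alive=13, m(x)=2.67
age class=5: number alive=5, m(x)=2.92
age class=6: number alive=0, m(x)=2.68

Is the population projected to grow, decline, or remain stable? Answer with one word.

lx = nx/n0 = nx/120: 1, 0.7, 0.45, 0.23333…, 0.10833…, 0.04167…, 0
R0 = Σ lx·mx = 0 + 0.644 + 0.639 + 0.219333… + 0.28925… + 0.121667… + 0 = 1.91325…
R0 > 1, so the population is growing.

growing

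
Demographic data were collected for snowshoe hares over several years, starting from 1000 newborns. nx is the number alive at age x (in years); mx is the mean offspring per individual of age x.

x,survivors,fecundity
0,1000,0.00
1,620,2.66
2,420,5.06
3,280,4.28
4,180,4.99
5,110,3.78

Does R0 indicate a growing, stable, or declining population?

growing

lx = nx/n0 = nx/1000: 1, 0.62, 0.42, 0.28, 0.18, 0.11
R0 = Σ lx·mx = 0 + 1.6492 + 2.1252 + 1.1984 + 0.8982 + 0.4158 = 6.2868
R0 > 1, so the population is growing.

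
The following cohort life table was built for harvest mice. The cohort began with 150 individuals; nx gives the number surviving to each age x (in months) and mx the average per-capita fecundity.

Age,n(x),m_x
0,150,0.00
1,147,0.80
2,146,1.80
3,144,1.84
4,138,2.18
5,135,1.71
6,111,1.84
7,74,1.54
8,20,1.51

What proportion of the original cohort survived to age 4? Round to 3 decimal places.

l_4 = n_4/n_0 = 138/150 = 0.92 → 0.920

0.920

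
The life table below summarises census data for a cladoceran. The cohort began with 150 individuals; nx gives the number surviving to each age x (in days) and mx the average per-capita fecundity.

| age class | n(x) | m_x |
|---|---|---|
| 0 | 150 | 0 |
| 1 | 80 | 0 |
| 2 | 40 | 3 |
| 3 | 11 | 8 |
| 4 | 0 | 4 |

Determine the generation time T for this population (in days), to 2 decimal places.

2.42

lx = nx/n0 = nx/150: 1, 0.53333…, 0.26667…, 0.07333…, 0
lx·mx: 0, 0, 0.8…, 0.586667…, 0 → R0 = 1.386667…
x·lx·mx: 0, 0, 1.6…, 1.76…, 0 → Σ = 3.36…
T = 3.36… / 1.386667… = 2.423077… → 2.42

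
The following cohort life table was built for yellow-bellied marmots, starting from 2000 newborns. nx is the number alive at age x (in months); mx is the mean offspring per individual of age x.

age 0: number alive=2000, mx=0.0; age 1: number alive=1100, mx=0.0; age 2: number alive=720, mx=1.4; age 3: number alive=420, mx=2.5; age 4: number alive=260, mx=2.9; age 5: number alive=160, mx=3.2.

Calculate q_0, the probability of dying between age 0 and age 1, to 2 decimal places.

lx = nx/n0 = nx/2000: 1, 0.55, 0.36, 0.21, 0.13, 0.08
q_0 = (l_0 − l_1) / l_0 = (1 − 0.55) / 1
     = 0.45 / 1 = 0.45 → 0.45

0.45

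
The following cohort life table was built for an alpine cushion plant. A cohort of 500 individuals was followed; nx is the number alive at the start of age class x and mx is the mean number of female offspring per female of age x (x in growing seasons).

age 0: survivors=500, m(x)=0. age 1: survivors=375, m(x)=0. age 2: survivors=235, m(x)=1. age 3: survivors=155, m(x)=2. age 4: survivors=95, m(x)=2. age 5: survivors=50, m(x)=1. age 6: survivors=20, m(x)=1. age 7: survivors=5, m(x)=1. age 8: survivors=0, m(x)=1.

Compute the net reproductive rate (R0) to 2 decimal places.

lx = nx/n0 = nx/500: 1, 0.75, 0.47, 0.31, 0.19, 0.1, 0.04, 0.01, 0
lx·mx by age: 0, 0, 0.47, 0.62, 0.38, 0.1, 0.04, 0.01, 0
R0 = Σ lx·mx = 1.62 → 1.62

1.62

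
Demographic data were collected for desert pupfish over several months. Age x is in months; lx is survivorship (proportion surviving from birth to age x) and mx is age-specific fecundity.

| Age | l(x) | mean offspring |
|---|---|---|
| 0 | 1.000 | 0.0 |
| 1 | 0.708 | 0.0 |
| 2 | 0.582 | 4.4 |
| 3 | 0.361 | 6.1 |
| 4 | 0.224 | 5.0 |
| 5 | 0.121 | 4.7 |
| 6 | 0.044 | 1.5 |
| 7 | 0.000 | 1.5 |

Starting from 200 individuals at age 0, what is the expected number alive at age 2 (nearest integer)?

Expected survivors = N0 · l_2 = 200 × 0.582 = 116.4 → 116

116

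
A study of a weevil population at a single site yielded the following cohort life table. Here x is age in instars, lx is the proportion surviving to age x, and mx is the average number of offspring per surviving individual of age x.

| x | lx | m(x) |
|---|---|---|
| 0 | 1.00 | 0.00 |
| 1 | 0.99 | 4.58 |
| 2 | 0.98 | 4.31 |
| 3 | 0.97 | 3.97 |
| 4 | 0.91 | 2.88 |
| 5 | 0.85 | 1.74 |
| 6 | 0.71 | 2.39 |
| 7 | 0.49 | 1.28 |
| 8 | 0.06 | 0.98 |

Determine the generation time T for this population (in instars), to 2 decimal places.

lx·mx: 0, 4.5342, 4.2238, 3.8509, 2.6208, 1.479, 1.6969, 0.6272, 0.0588 → R0 = 19.0916
x·lx·mx: 0, 4.5342, 8.4476, 11.5527, 10.4832, 7.395, 10.1814, 4.3904, 0.4704 → Σ = 57.4549
T = 57.4549 / 19.0916 = 3.009433… → 3.01

3.01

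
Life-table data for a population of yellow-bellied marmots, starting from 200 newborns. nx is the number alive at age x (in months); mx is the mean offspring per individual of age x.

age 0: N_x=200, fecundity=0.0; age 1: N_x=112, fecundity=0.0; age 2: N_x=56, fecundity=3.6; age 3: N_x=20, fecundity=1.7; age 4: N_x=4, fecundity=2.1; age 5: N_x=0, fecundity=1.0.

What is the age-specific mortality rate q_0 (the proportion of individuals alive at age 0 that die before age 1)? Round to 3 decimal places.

0.440

lx = nx/n0 = nx/200: 1, 0.56, 0.28, 0.1, 0.02, 0
q_0 = (l_0 − l_1) / l_0 = (1 − 0.56) / 1
     = 0.44 / 1 = 0.44 → 0.440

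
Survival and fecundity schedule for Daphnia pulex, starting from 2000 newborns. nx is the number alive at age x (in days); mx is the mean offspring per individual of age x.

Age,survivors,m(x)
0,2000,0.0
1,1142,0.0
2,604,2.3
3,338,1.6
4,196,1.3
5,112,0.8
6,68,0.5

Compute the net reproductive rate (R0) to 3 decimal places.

1.154

lx = nx/n0 = nx/2000: 1, 0.571, 0.302, 0.169, 0.098, 0.056, 0.034
lx·mx by age: 0, 0, 0.6946, 0.2704, 0.1274, 0.0448, 0.017
R0 = Σ lx·mx = 1.1542 → 1.154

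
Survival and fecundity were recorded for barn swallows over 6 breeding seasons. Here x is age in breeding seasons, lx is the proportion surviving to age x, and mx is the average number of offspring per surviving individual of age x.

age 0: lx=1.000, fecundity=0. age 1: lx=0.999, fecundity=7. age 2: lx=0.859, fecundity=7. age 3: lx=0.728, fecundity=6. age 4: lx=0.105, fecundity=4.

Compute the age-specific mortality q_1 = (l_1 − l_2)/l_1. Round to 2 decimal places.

0.14

q_1 = (l_1 − l_2) / l_1 = (0.999 − 0.859) / 0.999
     = 0.14 / 0.999 = 0.14014… → 0.14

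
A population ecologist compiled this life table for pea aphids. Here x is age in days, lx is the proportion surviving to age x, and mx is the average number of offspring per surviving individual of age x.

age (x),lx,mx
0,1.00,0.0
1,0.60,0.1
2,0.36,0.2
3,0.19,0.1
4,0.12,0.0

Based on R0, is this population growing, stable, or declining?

declining

R0 = Σ lx·mx = 0 + 0.06 + 0.072 + 0.019 + 0 = 0.151
R0 < 1, so the population is declining.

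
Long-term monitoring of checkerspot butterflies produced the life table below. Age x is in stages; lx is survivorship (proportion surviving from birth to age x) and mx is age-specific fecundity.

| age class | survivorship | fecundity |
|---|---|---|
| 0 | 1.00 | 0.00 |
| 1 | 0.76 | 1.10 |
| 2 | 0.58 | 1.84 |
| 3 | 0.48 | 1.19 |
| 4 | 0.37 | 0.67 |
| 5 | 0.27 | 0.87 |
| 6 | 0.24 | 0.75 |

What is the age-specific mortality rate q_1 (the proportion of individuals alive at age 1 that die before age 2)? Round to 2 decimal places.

0.24

q_1 = (l_1 − l_2) / l_1 = (0.76 − 0.58) / 0.76
     = 0.18 / 0.76 = 0.236842… → 0.24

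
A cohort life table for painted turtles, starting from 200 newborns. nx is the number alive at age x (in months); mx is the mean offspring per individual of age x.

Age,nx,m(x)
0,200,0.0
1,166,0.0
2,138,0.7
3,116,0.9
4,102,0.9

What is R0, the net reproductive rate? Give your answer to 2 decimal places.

lx = nx/n0 = nx/200: 1, 0.83, 0.69, 0.58, 0.51
lx·mx by age: 0, 0, 0.483, 0.522, 0.459
R0 = Σ lx·mx = 1.464 → 1.46

1.46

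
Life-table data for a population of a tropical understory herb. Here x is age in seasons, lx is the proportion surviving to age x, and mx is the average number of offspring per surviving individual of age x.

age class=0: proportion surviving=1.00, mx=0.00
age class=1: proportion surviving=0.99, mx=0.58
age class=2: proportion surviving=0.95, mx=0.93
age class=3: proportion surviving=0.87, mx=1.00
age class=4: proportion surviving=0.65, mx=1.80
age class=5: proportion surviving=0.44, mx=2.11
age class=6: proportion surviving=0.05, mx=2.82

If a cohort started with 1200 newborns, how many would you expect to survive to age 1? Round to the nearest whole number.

Expected survivors = N0 · l_1 = 1200 × 0.99 = 1188 → 1188

1188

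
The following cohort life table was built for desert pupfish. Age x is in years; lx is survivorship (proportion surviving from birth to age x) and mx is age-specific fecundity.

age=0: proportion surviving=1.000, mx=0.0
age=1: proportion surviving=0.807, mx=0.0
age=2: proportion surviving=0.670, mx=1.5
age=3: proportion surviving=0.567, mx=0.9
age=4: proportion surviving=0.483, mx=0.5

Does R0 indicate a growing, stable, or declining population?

R0 = Σ lx·mx = 0 + 0 + 1.005 + 0.5103 + 0.2415 = 1.7568
R0 > 1, so the population is growing.

growing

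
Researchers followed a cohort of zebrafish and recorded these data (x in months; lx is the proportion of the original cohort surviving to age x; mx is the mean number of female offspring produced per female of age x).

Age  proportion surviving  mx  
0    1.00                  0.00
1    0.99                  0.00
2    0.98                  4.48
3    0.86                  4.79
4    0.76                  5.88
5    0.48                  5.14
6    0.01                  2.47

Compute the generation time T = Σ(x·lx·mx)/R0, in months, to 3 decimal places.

lx·mx: 0, 0, 4.3904, 4.1194, 4.4688, 2.4672, 0.0247 → R0 = 15.4705
x·lx·mx: 0, 0, 8.7808, 12.3582, 17.8752, 12.336, 0.1482 → Σ = 51.4984
T = 51.4984 / 15.4705 = 3.328813… → 3.329

3.329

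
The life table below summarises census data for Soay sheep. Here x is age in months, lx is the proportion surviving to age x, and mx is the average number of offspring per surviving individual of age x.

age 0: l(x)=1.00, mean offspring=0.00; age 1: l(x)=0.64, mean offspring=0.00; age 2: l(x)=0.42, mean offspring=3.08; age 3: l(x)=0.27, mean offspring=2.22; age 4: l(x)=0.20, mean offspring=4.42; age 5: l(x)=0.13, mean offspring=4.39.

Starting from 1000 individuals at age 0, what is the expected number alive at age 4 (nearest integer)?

Expected survivors = N0 · l_4 = 1000 × 0.20 = 200 → 200

200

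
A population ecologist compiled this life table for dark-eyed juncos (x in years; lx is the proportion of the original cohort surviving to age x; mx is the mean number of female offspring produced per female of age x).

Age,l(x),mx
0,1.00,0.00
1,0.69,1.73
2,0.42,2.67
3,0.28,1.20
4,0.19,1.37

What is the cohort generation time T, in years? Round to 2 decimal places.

lx·mx: 0, 1.1937, 1.1214, 0.336, 0.2603 → R0 = 2.9114
x·lx·mx: 0, 1.1937, 2.2428, 1.008, 1.0412 → Σ = 5.4857
T = 5.4857 / 2.9114 = 1.884214… → 1.88

1.88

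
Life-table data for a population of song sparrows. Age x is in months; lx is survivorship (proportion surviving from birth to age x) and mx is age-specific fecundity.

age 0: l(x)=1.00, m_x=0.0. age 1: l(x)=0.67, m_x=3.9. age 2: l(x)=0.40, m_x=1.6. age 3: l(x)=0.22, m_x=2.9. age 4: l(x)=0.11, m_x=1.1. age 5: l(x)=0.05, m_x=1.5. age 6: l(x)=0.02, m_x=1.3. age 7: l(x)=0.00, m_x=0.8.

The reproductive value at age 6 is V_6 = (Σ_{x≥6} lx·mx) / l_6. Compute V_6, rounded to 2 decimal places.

lx·mx for x ≥ 6: 0.026, 0 → sum = 0.026
V_6 = 0.026 / l_6 = 0.026 / 0.02 = 1.3 → 1.30

1.30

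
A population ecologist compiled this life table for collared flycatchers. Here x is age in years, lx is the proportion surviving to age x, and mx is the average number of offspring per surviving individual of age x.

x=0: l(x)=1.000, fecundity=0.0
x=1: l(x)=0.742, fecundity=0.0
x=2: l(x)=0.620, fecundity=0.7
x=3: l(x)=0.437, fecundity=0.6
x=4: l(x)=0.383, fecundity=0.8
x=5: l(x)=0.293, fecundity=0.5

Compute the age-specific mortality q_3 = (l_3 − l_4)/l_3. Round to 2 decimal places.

q_3 = (l_3 − l_4) / l_3 = (0.437 − 0.383) / 0.437
     = 0.054 / 0.437 = 0.12357… → 0.12

0.12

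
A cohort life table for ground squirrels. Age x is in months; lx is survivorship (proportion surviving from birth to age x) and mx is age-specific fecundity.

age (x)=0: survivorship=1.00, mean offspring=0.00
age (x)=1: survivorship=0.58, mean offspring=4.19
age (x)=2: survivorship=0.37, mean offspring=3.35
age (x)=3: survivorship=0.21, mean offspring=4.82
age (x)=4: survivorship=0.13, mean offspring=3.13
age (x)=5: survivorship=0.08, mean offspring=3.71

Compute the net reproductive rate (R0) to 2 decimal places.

5.39

lx·mx by age: 0, 2.4302, 1.2395, 1.0122, 0.4069, 0.2968
R0 = Σ lx·mx = 5.3856 → 5.39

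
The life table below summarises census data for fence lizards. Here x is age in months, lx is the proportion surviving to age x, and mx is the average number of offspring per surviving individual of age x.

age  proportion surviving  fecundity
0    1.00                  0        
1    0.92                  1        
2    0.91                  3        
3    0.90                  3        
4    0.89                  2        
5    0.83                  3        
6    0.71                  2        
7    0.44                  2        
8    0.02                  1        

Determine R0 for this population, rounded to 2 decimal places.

12.94

lx·mx by age: 0, 0.92, 2.73, 2.7, 1.78, 2.49, 1.42, 0.88, 0.02
R0 = Σ lx·mx = 12.94 → 12.94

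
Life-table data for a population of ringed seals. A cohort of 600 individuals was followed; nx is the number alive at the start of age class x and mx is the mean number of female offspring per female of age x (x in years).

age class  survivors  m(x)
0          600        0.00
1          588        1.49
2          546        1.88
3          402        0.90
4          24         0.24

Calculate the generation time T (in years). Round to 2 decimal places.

1.78

lx = nx/n0 = nx/600: 1, 0.98, 0.91, 0.67, 0.04
lx·mx: 0, 1.4602, 1.7108, 0.603, 0.0096 → R0 = 3.7836
x·lx·mx: 0, 1.4602, 3.4216, 1.809, 0.0384 → Σ = 6.7292
T = 6.7292 / 3.7836 = 1.778518… → 1.78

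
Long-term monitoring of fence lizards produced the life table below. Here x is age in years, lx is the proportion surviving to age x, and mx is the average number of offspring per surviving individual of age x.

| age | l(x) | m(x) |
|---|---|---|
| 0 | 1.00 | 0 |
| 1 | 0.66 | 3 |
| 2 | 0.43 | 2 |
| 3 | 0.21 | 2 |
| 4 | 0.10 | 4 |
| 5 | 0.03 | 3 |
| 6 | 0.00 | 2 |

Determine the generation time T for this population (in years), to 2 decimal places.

lx·mx: 0, 1.98, 0.86, 0.42, 0.4, 0.09, 0 → R0 = 3.75
x·lx·mx: 0, 1.98, 1.72, 1.26, 1.6, 0.45, 0 → Σ = 7.01
T = 7.01 / 3.75 = 1.869333… → 1.87

1.87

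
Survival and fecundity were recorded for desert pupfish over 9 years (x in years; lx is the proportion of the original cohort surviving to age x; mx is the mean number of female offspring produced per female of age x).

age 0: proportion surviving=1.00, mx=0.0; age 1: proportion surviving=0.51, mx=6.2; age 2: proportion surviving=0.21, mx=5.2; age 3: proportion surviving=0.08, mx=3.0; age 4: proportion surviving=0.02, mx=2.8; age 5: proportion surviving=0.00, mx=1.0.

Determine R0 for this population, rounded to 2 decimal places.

lx·mx by age: 0, 3.162, 1.092, 0.24, 0.056, 0
R0 = Σ lx·mx = 4.55 → 4.55

4.55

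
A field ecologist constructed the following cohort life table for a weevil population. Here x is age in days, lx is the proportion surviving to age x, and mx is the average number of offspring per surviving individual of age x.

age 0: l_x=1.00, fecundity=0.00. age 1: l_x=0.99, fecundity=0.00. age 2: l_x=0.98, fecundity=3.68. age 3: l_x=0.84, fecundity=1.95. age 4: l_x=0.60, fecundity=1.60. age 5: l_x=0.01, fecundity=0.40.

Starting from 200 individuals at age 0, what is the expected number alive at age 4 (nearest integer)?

Expected survivors = N0 · l_4 = 200 × 0.60 = 120 → 120

120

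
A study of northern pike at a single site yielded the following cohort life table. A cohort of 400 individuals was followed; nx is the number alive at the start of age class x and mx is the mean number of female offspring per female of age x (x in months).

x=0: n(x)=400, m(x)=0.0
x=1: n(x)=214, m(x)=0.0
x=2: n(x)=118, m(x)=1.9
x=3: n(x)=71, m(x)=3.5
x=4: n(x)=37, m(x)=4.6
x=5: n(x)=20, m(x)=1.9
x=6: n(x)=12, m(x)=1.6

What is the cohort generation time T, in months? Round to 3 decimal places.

lx = nx/n0 = nx/400: 1, 0.535, 0.295, 0.1775, 0.0925, 0.05, 0.03
lx·mx: 0, 0, 0.5605, 0.62125, 0.4255, 0.095, 0.048 → R0 = 1.75025
x·lx·mx: 0, 0, 1.121, 1.86375, 1.702, 0.475, 0.288 → Σ = 5.44975
T = 5.44975 / 1.75025 = 3.113698… → 3.114

3.114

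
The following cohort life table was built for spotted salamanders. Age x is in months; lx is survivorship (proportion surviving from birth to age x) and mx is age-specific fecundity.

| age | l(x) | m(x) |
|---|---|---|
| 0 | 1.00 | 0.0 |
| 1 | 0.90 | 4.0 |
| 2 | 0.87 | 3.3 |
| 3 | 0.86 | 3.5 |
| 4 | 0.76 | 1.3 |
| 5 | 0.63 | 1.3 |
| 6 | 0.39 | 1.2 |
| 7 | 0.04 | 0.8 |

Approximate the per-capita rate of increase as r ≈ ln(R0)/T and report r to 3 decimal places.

R0 = Σ lx·mx = 0 + 3.6 + 2.871 + 3.01 + 0.988 + 0.819 + 0.468 + 0.032 = 11.788
Σ x·lx·mx = 29.451; T = 29.451/11.788 = 2.49839…
r ≈ ln(R0)/T = ln(11.788)/2.49839… = 0.98747… → 0.987

0.987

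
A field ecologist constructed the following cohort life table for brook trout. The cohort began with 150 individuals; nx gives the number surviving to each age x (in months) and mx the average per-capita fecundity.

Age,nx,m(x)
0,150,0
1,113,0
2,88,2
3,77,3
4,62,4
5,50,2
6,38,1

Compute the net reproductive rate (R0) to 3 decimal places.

5.287

lx = nx/n0 = nx/150: 1, 0.75333…, 0.58667…, 0.51333…, 0.41333…, 0.33333…, 0.25333…
lx·mx by age: 0, 0, 1.173333…, 1.54…, 1.653333…, 0.666667…, 0.253333…
R0 = Σ lx·mx = 5.286667… → 5.287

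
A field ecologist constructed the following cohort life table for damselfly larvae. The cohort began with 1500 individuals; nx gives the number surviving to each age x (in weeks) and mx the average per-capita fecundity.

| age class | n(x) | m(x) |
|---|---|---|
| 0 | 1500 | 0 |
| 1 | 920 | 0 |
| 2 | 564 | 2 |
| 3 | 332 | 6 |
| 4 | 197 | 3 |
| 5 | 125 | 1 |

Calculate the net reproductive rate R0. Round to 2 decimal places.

2.56

lx = nx/n0 = nx/1500: 1, 0.61333…, 0.376, 0.22133…, 0.13133…, 0.08333…
lx·mx by age: 0, 0, 0.752, 1.328…, 0.394…, 0.083333…
R0 = Σ lx·mx = 2.557333… → 2.56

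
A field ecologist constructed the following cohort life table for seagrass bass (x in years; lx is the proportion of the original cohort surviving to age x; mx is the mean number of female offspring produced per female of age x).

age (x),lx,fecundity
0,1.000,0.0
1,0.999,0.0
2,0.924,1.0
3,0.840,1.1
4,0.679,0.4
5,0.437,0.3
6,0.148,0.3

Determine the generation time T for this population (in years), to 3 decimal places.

lx·mx: 0, 0, 0.924, 0.924, 0.2716, 0.1311, 0.0444 → R0 = 2.2951
x·lx·mx: 0, 0, 1.848, 2.772, 1.0864, 0.6555, 0.2664 → Σ = 6.6283
T = 6.6283 / 2.2951 = 2.888022… → 2.888

2.888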